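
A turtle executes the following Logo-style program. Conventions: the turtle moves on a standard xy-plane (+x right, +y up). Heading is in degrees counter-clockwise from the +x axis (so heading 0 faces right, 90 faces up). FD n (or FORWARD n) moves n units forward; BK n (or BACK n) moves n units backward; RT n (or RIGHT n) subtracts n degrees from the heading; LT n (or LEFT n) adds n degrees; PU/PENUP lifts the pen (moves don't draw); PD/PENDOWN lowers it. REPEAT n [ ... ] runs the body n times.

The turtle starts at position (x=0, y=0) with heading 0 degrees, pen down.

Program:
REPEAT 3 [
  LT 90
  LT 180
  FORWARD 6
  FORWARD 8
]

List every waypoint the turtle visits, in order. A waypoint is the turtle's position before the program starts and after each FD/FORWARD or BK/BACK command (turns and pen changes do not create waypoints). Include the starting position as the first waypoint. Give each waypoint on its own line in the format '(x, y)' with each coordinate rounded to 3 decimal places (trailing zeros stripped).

Executing turtle program step by step:
Start: pos=(0,0), heading=0, pen down
REPEAT 3 [
  -- iteration 1/3 --
  LT 90: heading 0 -> 90
  LT 180: heading 90 -> 270
  FD 6: (0,0) -> (0,-6) [heading=270, draw]
  FD 8: (0,-6) -> (0,-14) [heading=270, draw]
  -- iteration 2/3 --
  LT 90: heading 270 -> 0
  LT 180: heading 0 -> 180
  FD 6: (0,-14) -> (-6,-14) [heading=180, draw]
  FD 8: (-6,-14) -> (-14,-14) [heading=180, draw]
  -- iteration 3/3 --
  LT 90: heading 180 -> 270
  LT 180: heading 270 -> 90
  FD 6: (-14,-14) -> (-14,-8) [heading=90, draw]
  FD 8: (-14,-8) -> (-14,0) [heading=90, draw]
]
Final: pos=(-14,0), heading=90, 6 segment(s) drawn
Waypoints (7 total):
(0, 0)
(0, -6)
(0, -14)
(-6, -14)
(-14, -14)
(-14, -8)
(-14, 0)

Answer: (0, 0)
(0, -6)
(0, -14)
(-6, -14)
(-14, -14)
(-14, -8)
(-14, 0)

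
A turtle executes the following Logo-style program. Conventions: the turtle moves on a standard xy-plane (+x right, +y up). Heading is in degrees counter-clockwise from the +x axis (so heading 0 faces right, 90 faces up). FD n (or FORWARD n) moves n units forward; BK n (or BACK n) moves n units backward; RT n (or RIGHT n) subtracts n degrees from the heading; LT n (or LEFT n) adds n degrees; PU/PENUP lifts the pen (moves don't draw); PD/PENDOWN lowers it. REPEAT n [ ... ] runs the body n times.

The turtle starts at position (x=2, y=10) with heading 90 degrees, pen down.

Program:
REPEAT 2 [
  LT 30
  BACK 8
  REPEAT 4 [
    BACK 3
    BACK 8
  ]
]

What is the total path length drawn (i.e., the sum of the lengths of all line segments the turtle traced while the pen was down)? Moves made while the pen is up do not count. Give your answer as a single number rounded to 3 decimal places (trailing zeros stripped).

Answer: 104

Derivation:
Executing turtle program step by step:
Start: pos=(2,10), heading=90, pen down
REPEAT 2 [
  -- iteration 1/2 --
  LT 30: heading 90 -> 120
  BK 8: (2,10) -> (6,3.072) [heading=120, draw]
  REPEAT 4 [
    -- iteration 1/4 --
    BK 3: (6,3.072) -> (7.5,0.474) [heading=120, draw]
    BK 8: (7.5,0.474) -> (11.5,-6.454) [heading=120, draw]
    -- iteration 2/4 --
    BK 3: (11.5,-6.454) -> (13,-9.053) [heading=120, draw]
    BK 8: (13,-9.053) -> (17,-15.981) [heading=120, draw]
    -- iteration 3/4 --
    BK 3: (17,-15.981) -> (18.5,-18.579) [heading=120, draw]
    BK 8: (18.5,-18.579) -> (22.5,-25.507) [heading=120, draw]
    -- iteration 4/4 --
    BK 3: (22.5,-25.507) -> (24,-28.105) [heading=120, draw]
    BK 8: (24,-28.105) -> (28,-35.033) [heading=120, draw]
  ]
  -- iteration 2/2 --
  LT 30: heading 120 -> 150
  BK 8: (28,-35.033) -> (34.928,-39.033) [heading=150, draw]
  REPEAT 4 [
    -- iteration 1/4 --
    BK 3: (34.928,-39.033) -> (37.526,-40.533) [heading=150, draw]
    BK 8: (37.526,-40.533) -> (44.454,-44.533) [heading=150, draw]
    -- iteration 2/4 --
    BK 3: (44.454,-44.533) -> (47.053,-46.033) [heading=150, draw]
    BK 8: (47.053,-46.033) -> (53.981,-50.033) [heading=150, draw]
    -- iteration 3/4 --
    BK 3: (53.981,-50.033) -> (56.579,-51.533) [heading=150, draw]
    BK 8: (56.579,-51.533) -> (63.507,-55.533) [heading=150, draw]
    -- iteration 4/4 --
    BK 3: (63.507,-55.533) -> (66.105,-57.033) [heading=150, draw]
    BK 8: (66.105,-57.033) -> (73.033,-61.033) [heading=150, draw]
  ]
]
Final: pos=(73.033,-61.033), heading=150, 18 segment(s) drawn

Segment lengths:
  seg 1: (2,10) -> (6,3.072), length = 8
  seg 2: (6,3.072) -> (7.5,0.474), length = 3
  seg 3: (7.5,0.474) -> (11.5,-6.454), length = 8
  seg 4: (11.5,-6.454) -> (13,-9.053), length = 3
  seg 5: (13,-9.053) -> (17,-15.981), length = 8
  seg 6: (17,-15.981) -> (18.5,-18.579), length = 3
  seg 7: (18.5,-18.579) -> (22.5,-25.507), length = 8
  seg 8: (22.5,-25.507) -> (24,-28.105), length = 3
  seg 9: (24,-28.105) -> (28,-35.033), length = 8
  seg 10: (28,-35.033) -> (34.928,-39.033), length = 8
  seg 11: (34.928,-39.033) -> (37.526,-40.533), length = 3
  seg 12: (37.526,-40.533) -> (44.454,-44.533), length = 8
  seg 13: (44.454,-44.533) -> (47.053,-46.033), length = 3
  seg 14: (47.053,-46.033) -> (53.981,-50.033), length = 8
  seg 15: (53.981,-50.033) -> (56.579,-51.533), length = 3
  seg 16: (56.579,-51.533) -> (63.507,-55.533), length = 8
  seg 17: (63.507,-55.533) -> (66.105,-57.033), length = 3
  seg 18: (66.105,-57.033) -> (73.033,-61.033), length = 8
Total = 104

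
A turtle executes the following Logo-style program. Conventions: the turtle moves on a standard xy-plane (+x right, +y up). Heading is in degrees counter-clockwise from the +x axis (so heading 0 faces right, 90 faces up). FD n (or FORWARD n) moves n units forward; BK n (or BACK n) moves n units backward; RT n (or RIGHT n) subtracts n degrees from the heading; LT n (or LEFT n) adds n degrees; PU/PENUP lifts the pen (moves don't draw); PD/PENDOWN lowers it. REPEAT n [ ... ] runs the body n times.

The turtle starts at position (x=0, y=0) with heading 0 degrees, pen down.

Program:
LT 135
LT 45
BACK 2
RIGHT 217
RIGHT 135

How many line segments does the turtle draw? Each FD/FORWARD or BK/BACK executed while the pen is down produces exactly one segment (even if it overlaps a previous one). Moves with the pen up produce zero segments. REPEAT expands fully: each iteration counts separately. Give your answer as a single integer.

Answer: 1

Derivation:
Executing turtle program step by step:
Start: pos=(0,0), heading=0, pen down
LT 135: heading 0 -> 135
LT 45: heading 135 -> 180
BK 2: (0,0) -> (2,0) [heading=180, draw]
RT 217: heading 180 -> 323
RT 135: heading 323 -> 188
Final: pos=(2,0), heading=188, 1 segment(s) drawn
Segments drawn: 1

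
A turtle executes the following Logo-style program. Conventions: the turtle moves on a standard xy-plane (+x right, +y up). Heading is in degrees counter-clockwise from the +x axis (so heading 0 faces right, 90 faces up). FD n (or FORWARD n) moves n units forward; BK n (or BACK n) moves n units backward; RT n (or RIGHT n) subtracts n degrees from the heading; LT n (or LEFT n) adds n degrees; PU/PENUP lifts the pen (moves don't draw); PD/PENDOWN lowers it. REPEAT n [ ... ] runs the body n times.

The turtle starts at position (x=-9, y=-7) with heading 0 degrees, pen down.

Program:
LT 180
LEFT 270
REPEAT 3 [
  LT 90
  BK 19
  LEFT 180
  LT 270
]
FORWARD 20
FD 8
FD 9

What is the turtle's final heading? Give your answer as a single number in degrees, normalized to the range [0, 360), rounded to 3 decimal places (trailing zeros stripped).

Answer: 270

Derivation:
Executing turtle program step by step:
Start: pos=(-9,-7), heading=0, pen down
LT 180: heading 0 -> 180
LT 270: heading 180 -> 90
REPEAT 3 [
  -- iteration 1/3 --
  LT 90: heading 90 -> 180
  BK 19: (-9,-7) -> (10,-7) [heading=180, draw]
  LT 180: heading 180 -> 0
  LT 270: heading 0 -> 270
  -- iteration 2/3 --
  LT 90: heading 270 -> 0
  BK 19: (10,-7) -> (-9,-7) [heading=0, draw]
  LT 180: heading 0 -> 180
  LT 270: heading 180 -> 90
  -- iteration 3/3 --
  LT 90: heading 90 -> 180
  BK 19: (-9,-7) -> (10,-7) [heading=180, draw]
  LT 180: heading 180 -> 0
  LT 270: heading 0 -> 270
]
FD 20: (10,-7) -> (10,-27) [heading=270, draw]
FD 8: (10,-27) -> (10,-35) [heading=270, draw]
FD 9: (10,-35) -> (10,-44) [heading=270, draw]
Final: pos=(10,-44), heading=270, 6 segment(s) drawn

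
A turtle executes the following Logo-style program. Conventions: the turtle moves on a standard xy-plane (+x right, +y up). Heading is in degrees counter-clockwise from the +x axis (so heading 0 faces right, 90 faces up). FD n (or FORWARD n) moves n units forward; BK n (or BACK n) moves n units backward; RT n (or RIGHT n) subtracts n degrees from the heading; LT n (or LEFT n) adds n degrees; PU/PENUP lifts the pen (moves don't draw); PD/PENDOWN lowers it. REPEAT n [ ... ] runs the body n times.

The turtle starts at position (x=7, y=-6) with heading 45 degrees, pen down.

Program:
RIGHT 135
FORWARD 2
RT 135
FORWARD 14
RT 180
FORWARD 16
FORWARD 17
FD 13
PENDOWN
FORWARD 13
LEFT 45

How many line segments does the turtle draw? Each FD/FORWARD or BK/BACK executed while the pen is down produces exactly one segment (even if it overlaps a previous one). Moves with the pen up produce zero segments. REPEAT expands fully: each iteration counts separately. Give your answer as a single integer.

Executing turtle program step by step:
Start: pos=(7,-6), heading=45, pen down
RT 135: heading 45 -> 270
FD 2: (7,-6) -> (7,-8) [heading=270, draw]
RT 135: heading 270 -> 135
FD 14: (7,-8) -> (-2.899,1.899) [heading=135, draw]
RT 180: heading 135 -> 315
FD 16: (-2.899,1.899) -> (8.414,-9.414) [heading=315, draw]
FD 17: (8.414,-9.414) -> (20.435,-21.435) [heading=315, draw]
FD 13: (20.435,-21.435) -> (29.627,-30.627) [heading=315, draw]
PD: pen down
FD 13: (29.627,-30.627) -> (38.82,-39.82) [heading=315, draw]
LT 45: heading 315 -> 0
Final: pos=(38.82,-39.82), heading=0, 6 segment(s) drawn
Segments drawn: 6

Answer: 6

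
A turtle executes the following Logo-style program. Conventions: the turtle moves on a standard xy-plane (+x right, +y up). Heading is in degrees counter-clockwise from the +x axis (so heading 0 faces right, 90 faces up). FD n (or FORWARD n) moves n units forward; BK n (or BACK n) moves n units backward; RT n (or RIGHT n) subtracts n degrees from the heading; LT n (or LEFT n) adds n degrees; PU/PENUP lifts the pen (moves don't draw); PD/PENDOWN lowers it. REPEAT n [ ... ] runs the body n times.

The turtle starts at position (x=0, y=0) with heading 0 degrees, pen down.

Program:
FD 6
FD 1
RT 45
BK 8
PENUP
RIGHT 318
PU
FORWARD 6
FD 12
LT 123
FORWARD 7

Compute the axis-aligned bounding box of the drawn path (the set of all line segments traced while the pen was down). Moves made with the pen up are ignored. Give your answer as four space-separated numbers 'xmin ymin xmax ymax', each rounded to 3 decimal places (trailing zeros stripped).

Executing turtle program step by step:
Start: pos=(0,0), heading=0, pen down
FD 6: (0,0) -> (6,0) [heading=0, draw]
FD 1: (6,0) -> (7,0) [heading=0, draw]
RT 45: heading 0 -> 315
BK 8: (7,0) -> (1.343,5.657) [heading=315, draw]
PU: pen up
RT 318: heading 315 -> 357
PU: pen up
FD 6: (1.343,5.657) -> (7.335,5.343) [heading=357, move]
FD 12: (7.335,5.343) -> (19.318,4.715) [heading=357, move]
LT 123: heading 357 -> 120
FD 7: (19.318,4.715) -> (15.818,10.777) [heading=120, move]
Final: pos=(15.818,10.777), heading=120, 3 segment(s) drawn

Segment endpoints: x in {0, 1.343, 6, 7}, y in {0, 5.657}
xmin=0, ymin=0, xmax=7, ymax=5.657

Answer: 0 0 7 5.657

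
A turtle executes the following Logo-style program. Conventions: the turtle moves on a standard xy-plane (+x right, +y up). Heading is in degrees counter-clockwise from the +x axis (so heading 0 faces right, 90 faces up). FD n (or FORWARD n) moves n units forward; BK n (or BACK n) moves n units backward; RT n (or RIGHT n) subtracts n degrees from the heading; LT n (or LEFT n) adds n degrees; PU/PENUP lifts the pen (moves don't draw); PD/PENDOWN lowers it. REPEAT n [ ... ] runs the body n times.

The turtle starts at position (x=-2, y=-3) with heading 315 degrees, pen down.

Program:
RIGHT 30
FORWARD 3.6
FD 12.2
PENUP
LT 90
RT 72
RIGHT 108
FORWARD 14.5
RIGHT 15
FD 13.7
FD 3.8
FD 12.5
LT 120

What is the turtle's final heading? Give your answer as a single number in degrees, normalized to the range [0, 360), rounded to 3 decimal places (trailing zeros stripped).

Executing turtle program step by step:
Start: pos=(-2,-3), heading=315, pen down
RT 30: heading 315 -> 285
FD 3.6: (-2,-3) -> (-1.068,-6.477) [heading=285, draw]
FD 12.2: (-1.068,-6.477) -> (2.089,-18.262) [heading=285, draw]
PU: pen up
LT 90: heading 285 -> 15
RT 72: heading 15 -> 303
RT 108: heading 303 -> 195
FD 14.5: (2.089,-18.262) -> (-11.917,-22.015) [heading=195, move]
RT 15: heading 195 -> 180
FD 13.7: (-11.917,-22.015) -> (-25.617,-22.015) [heading=180, move]
FD 3.8: (-25.617,-22.015) -> (-29.417,-22.015) [heading=180, move]
FD 12.5: (-29.417,-22.015) -> (-41.917,-22.015) [heading=180, move]
LT 120: heading 180 -> 300
Final: pos=(-41.917,-22.015), heading=300, 2 segment(s) drawn

Answer: 300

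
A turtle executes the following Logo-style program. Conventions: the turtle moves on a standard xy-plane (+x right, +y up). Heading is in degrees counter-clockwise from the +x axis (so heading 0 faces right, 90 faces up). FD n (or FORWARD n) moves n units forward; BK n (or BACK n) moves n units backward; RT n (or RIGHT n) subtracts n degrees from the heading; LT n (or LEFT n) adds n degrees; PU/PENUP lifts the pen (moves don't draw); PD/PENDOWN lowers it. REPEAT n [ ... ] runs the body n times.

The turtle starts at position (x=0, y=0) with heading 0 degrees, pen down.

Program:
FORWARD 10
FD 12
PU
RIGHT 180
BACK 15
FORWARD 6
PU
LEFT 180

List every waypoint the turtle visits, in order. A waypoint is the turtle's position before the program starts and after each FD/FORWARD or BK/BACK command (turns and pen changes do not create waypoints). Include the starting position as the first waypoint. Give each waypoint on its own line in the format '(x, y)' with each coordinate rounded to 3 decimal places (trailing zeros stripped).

Answer: (0, 0)
(10, 0)
(22, 0)
(37, 0)
(31, 0)

Derivation:
Executing turtle program step by step:
Start: pos=(0,0), heading=0, pen down
FD 10: (0,0) -> (10,0) [heading=0, draw]
FD 12: (10,0) -> (22,0) [heading=0, draw]
PU: pen up
RT 180: heading 0 -> 180
BK 15: (22,0) -> (37,0) [heading=180, move]
FD 6: (37,0) -> (31,0) [heading=180, move]
PU: pen up
LT 180: heading 180 -> 0
Final: pos=(31,0), heading=0, 2 segment(s) drawn
Waypoints (5 total):
(0, 0)
(10, 0)
(22, 0)
(37, 0)
(31, 0)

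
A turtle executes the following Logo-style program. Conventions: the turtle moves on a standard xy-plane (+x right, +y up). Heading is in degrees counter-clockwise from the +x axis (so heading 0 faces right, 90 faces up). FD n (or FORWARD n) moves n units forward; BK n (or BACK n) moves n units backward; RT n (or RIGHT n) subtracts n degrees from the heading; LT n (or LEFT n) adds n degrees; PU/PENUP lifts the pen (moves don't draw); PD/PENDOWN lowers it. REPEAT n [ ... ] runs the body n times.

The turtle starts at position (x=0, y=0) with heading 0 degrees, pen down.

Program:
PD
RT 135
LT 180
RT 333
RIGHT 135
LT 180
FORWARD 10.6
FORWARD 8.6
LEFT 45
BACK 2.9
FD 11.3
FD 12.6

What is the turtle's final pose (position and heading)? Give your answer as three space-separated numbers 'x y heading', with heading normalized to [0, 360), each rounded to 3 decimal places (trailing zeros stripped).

Answer: -28.689 23.597 162

Derivation:
Executing turtle program step by step:
Start: pos=(0,0), heading=0, pen down
PD: pen down
RT 135: heading 0 -> 225
LT 180: heading 225 -> 45
RT 333: heading 45 -> 72
RT 135: heading 72 -> 297
LT 180: heading 297 -> 117
FD 10.6: (0,0) -> (-4.812,9.445) [heading=117, draw]
FD 8.6: (-4.812,9.445) -> (-8.717,17.107) [heading=117, draw]
LT 45: heading 117 -> 162
BK 2.9: (-8.717,17.107) -> (-5.959,16.211) [heading=162, draw]
FD 11.3: (-5.959,16.211) -> (-16.705,19.703) [heading=162, draw]
FD 12.6: (-16.705,19.703) -> (-28.689,23.597) [heading=162, draw]
Final: pos=(-28.689,23.597), heading=162, 5 segment(s) drawn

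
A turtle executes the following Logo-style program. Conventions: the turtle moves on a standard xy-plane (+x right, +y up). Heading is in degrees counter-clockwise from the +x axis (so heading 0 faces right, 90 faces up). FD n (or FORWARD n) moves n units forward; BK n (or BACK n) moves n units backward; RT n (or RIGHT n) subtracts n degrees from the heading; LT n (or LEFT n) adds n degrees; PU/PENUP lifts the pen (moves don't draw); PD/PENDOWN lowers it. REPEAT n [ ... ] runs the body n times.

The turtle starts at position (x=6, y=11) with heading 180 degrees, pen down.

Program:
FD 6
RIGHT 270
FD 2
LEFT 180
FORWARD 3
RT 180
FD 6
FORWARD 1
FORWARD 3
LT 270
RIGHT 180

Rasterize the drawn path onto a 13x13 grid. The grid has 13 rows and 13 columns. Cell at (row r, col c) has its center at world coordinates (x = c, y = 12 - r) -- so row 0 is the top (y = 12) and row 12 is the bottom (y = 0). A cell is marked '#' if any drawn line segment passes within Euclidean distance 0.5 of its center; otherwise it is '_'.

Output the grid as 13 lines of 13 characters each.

Answer: #____________
#######______
#____________
#____________
#____________
#____________
#____________
#____________
#____________
#____________
#____________
_____________
_____________

Derivation:
Segment 0: (6,11) -> (0,11)
Segment 1: (0,11) -> (0,9)
Segment 2: (0,9) -> (0,12)
Segment 3: (0,12) -> (0,6)
Segment 4: (0,6) -> (0,5)
Segment 5: (0,5) -> (0,2)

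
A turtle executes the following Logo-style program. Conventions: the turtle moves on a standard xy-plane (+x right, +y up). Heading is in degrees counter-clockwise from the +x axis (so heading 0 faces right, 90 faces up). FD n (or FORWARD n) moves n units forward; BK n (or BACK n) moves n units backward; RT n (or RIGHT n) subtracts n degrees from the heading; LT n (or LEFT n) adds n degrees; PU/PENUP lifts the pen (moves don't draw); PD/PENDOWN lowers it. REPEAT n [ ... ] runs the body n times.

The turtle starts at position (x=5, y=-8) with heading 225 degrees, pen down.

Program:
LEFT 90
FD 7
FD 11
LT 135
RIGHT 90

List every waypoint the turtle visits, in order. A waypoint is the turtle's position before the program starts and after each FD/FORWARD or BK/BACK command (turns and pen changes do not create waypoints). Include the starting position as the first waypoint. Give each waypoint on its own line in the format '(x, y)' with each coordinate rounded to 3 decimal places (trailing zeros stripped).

Executing turtle program step by step:
Start: pos=(5,-8), heading=225, pen down
LT 90: heading 225 -> 315
FD 7: (5,-8) -> (9.95,-12.95) [heading=315, draw]
FD 11: (9.95,-12.95) -> (17.728,-20.728) [heading=315, draw]
LT 135: heading 315 -> 90
RT 90: heading 90 -> 0
Final: pos=(17.728,-20.728), heading=0, 2 segment(s) drawn
Waypoints (3 total):
(5, -8)
(9.95, -12.95)
(17.728, -20.728)

Answer: (5, -8)
(9.95, -12.95)
(17.728, -20.728)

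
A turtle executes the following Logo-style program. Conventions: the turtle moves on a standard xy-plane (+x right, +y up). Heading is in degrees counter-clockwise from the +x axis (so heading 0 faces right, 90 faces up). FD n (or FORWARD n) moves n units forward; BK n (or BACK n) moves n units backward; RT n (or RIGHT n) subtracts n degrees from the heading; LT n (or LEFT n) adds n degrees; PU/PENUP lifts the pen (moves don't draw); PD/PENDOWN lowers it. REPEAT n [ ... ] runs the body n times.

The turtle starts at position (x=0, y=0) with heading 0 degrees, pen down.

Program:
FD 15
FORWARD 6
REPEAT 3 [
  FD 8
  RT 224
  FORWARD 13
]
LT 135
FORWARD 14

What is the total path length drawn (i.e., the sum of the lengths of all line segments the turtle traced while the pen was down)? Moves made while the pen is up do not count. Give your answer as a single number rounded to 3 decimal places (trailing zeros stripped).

Answer: 98

Derivation:
Executing turtle program step by step:
Start: pos=(0,0), heading=0, pen down
FD 15: (0,0) -> (15,0) [heading=0, draw]
FD 6: (15,0) -> (21,0) [heading=0, draw]
REPEAT 3 [
  -- iteration 1/3 --
  FD 8: (21,0) -> (29,0) [heading=0, draw]
  RT 224: heading 0 -> 136
  FD 13: (29,0) -> (19.649,9.031) [heading=136, draw]
  -- iteration 2/3 --
  FD 8: (19.649,9.031) -> (13.894,14.588) [heading=136, draw]
  RT 224: heading 136 -> 272
  FD 13: (13.894,14.588) -> (14.348,1.596) [heading=272, draw]
  -- iteration 3/3 --
  FD 8: (14.348,1.596) -> (14.627,-6.399) [heading=272, draw]
  RT 224: heading 272 -> 48
  FD 13: (14.627,-6.399) -> (23.325,3.262) [heading=48, draw]
]
LT 135: heading 48 -> 183
FD 14: (23.325,3.262) -> (9.345,2.529) [heading=183, draw]
Final: pos=(9.345,2.529), heading=183, 9 segment(s) drawn

Segment lengths:
  seg 1: (0,0) -> (15,0), length = 15
  seg 2: (15,0) -> (21,0), length = 6
  seg 3: (21,0) -> (29,0), length = 8
  seg 4: (29,0) -> (19.649,9.031), length = 13
  seg 5: (19.649,9.031) -> (13.894,14.588), length = 8
  seg 6: (13.894,14.588) -> (14.348,1.596), length = 13
  seg 7: (14.348,1.596) -> (14.627,-6.399), length = 8
  seg 8: (14.627,-6.399) -> (23.325,3.262), length = 13
  seg 9: (23.325,3.262) -> (9.345,2.529), length = 14
Total = 98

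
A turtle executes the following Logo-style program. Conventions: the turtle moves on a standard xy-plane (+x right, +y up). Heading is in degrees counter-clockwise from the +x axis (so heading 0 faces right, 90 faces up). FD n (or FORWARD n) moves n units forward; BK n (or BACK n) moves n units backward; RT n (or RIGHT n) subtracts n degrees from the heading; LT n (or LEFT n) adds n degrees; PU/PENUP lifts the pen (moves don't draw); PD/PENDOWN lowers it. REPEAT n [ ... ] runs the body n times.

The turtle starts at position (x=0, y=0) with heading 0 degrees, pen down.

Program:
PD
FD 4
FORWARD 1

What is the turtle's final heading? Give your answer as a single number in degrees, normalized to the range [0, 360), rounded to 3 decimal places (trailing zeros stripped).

Executing turtle program step by step:
Start: pos=(0,0), heading=0, pen down
PD: pen down
FD 4: (0,0) -> (4,0) [heading=0, draw]
FD 1: (4,0) -> (5,0) [heading=0, draw]
Final: pos=(5,0), heading=0, 2 segment(s) drawn

Answer: 0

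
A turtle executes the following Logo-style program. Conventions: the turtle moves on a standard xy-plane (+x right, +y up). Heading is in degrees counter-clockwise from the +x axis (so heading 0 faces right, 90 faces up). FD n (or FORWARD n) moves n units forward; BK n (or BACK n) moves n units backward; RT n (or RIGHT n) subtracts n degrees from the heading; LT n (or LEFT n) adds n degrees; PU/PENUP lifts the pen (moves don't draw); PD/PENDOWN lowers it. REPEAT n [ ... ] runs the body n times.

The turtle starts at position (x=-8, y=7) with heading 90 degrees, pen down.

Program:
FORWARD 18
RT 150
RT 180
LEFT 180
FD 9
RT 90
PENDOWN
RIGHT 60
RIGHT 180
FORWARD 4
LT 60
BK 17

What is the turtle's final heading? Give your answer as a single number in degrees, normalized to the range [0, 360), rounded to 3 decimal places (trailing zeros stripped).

Executing turtle program step by step:
Start: pos=(-8,7), heading=90, pen down
FD 18: (-8,7) -> (-8,25) [heading=90, draw]
RT 150: heading 90 -> 300
RT 180: heading 300 -> 120
LT 180: heading 120 -> 300
FD 9: (-8,25) -> (-3.5,17.206) [heading=300, draw]
RT 90: heading 300 -> 210
PD: pen down
RT 60: heading 210 -> 150
RT 180: heading 150 -> 330
FD 4: (-3.5,17.206) -> (-0.036,15.206) [heading=330, draw]
LT 60: heading 330 -> 30
BK 17: (-0.036,15.206) -> (-14.758,6.706) [heading=30, draw]
Final: pos=(-14.758,6.706), heading=30, 4 segment(s) drawn

Answer: 30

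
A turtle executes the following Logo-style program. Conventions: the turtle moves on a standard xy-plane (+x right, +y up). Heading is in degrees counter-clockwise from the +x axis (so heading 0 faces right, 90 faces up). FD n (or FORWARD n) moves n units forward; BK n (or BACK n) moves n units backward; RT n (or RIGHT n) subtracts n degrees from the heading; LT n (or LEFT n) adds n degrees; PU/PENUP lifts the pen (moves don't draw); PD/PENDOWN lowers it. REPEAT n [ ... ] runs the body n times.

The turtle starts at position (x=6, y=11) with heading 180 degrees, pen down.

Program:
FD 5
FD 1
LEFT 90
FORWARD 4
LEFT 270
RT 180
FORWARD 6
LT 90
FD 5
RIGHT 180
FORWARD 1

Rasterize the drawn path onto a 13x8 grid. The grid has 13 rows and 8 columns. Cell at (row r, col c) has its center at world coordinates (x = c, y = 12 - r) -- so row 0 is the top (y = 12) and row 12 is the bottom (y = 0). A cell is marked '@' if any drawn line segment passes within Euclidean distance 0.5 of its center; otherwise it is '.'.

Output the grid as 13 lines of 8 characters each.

Answer: ......@.
@@@@@@@.
@.....@.
@.....@.
@.....@.
@@@@@@@.
........
........
........
........
........
........
........

Derivation:
Segment 0: (6,11) -> (1,11)
Segment 1: (1,11) -> (0,11)
Segment 2: (0,11) -> (-0,7)
Segment 3: (-0,7) -> (6,7)
Segment 4: (6,7) -> (6,12)
Segment 5: (6,12) -> (6,11)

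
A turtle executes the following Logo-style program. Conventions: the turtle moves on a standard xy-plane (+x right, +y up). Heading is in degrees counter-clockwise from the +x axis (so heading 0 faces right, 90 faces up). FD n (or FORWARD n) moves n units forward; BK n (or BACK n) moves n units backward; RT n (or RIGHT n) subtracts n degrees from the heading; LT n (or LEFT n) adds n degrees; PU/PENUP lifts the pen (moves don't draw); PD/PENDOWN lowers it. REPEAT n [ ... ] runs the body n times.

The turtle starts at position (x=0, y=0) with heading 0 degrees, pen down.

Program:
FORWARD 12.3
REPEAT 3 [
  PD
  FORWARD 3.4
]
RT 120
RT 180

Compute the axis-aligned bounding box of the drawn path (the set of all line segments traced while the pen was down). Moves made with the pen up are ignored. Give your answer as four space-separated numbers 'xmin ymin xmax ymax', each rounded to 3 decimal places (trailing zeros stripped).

Executing turtle program step by step:
Start: pos=(0,0), heading=0, pen down
FD 12.3: (0,0) -> (12.3,0) [heading=0, draw]
REPEAT 3 [
  -- iteration 1/3 --
  PD: pen down
  FD 3.4: (12.3,0) -> (15.7,0) [heading=0, draw]
  -- iteration 2/3 --
  PD: pen down
  FD 3.4: (15.7,0) -> (19.1,0) [heading=0, draw]
  -- iteration 3/3 --
  PD: pen down
  FD 3.4: (19.1,0) -> (22.5,0) [heading=0, draw]
]
RT 120: heading 0 -> 240
RT 180: heading 240 -> 60
Final: pos=(22.5,0), heading=60, 4 segment(s) drawn

Segment endpoints: x in {0, 12.3, 15.7, 19.1, 22.5}, y in {0}
xmin=0, ymin=0, xmax=22.5, ymax=0

Answer: 0 0 22.5 0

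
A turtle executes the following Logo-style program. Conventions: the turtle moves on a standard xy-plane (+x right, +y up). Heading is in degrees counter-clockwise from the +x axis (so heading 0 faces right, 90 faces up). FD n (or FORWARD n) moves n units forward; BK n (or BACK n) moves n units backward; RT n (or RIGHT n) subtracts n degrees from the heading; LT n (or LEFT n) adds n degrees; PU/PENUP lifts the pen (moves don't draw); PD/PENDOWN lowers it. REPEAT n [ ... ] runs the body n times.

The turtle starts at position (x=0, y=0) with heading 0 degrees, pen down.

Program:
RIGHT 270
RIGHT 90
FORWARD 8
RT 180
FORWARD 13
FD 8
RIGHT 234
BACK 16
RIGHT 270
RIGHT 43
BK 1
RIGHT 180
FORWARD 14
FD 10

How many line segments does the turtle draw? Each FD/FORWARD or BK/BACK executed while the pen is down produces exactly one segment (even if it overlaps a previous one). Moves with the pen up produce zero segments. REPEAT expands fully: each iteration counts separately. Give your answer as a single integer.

Answer: 7

Derivation:
Executing turtle program step by step:
Start: pos=(0,0), heading=0, pen down
RT 270: heading 0 -> 90
RT 90: heading 90 -> 0
FD 8: (0,0) -> (8,0) [heading=0, draw]
RT 180: heading 0 -> 180
FD 13: (8,0) -> (-5,0) [heading=180, draw]
FD 8: (-5,0) -> (-13,0) [heading=180, draw]
RT 234: heading 180 -> 306
BK 16: (-13,0) -> (-22.405,12.944) [heading=306, draw]
RT 270: heading 306 -> 36
RT 43: heading 36 -> 353
BK 1: (-22.405,12.944) -> (-23.397,13.066) [heading=353, draw]
RT 180: heading 353 -> 173
FD 14: (-23.397,13.066) -> (-37.293,14.772) [heading=173, draw]
FD 10: (-37.293,14.772) -> (-47.218,15.991) [heading=173, draw]
Final: pos=(-47.218,15.991), heading=173, 7 segment(s) drawn
Segments drawn: 7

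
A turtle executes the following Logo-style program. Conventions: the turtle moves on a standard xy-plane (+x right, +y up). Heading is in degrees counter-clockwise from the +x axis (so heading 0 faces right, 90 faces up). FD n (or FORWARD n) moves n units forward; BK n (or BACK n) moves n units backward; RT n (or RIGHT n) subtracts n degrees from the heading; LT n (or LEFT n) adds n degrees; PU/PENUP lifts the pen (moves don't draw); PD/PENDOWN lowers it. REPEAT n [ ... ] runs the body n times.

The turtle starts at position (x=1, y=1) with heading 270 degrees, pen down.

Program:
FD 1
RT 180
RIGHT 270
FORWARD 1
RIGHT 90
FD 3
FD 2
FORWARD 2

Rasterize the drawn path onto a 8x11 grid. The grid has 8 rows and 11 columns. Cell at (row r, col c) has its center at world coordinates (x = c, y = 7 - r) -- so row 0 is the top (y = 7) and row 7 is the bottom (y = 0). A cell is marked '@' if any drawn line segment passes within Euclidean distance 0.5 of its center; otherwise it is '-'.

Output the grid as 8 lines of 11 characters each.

Segment 0: (1,1) -> (1,0)
Segment 1: (1,0) -> (-0,-0)
Segment 2: (-0,-0) -> (-0,3)
Segment 3: (-0,3) -> (-0,5)
Segment 4: (-0,5) -> (-0,7)

Answer: @----------
@----------
@----------
@----------
@----------
@----------
@@---------
@@---------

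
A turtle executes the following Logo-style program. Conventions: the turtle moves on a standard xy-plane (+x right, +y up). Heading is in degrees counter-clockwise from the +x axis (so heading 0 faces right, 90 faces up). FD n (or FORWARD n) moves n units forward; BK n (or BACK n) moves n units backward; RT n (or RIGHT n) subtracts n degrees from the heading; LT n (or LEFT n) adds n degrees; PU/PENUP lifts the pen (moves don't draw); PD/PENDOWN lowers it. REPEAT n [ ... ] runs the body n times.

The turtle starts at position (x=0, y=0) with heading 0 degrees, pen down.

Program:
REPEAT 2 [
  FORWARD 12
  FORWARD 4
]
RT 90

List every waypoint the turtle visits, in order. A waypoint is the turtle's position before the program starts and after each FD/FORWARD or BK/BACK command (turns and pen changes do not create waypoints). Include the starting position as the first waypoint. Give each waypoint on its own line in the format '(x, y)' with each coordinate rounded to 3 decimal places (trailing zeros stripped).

Executing turtle program step by step:
Start: pos=(0,0), heading=0, pen down
REPEAT 2 [
  -- iteration 1/2 --
  FD 12: (0,0) -> (12,0) [heading=0, draw]
  FD 4: (12,0) -> (16,0) [heading=0, draw]
  -- iteration 2/2 --
  FD 12: (16,0) -> (28,0) [heading=0, draw]
  FD 4: (28,0) -> (32,0) [heading=0, draw]
]
RT 90: heading 0 -> 270
Final: pos=(32,0), heading=270, 4 segment(s) drawn
Waypoints (5 total):
(0, 0)
(12, 0)
(16, 0)
(28, 0)
(32, 0)

Answer: (0, 0)
(12, 0)
(16, 0)
(28, 0)
(32, 0)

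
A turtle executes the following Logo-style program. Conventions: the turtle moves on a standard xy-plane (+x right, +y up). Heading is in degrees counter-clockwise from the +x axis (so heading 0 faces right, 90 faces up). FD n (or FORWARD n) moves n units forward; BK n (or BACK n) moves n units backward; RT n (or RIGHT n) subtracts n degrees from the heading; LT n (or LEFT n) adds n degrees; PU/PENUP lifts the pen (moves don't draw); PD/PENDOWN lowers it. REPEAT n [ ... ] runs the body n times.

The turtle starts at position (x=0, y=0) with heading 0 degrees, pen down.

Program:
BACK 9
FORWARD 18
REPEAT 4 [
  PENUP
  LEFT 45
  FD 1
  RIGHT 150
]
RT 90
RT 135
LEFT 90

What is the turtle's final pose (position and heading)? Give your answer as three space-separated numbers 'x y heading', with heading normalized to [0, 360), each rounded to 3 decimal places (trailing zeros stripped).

Answer: 9.241 0.582 165

Derivation:
Executing turtle program step by step:
Start: pos=(0,0), heading=0, pen down
BK 9: (0,0) -> (-9,0) [heading=0, draw]
FD 18: (-9,0) -> (9,0) [heading=0, draw]
REPEAT 4 [
  -- iteration 1/4 --
  PU: pen up
  LT 45: heading 0 -> 45
  FD 1: (9,0) -> (9.707,0.707) [heading=45, move]
  RT 150: heading 45 -> 255
  -- iteration 2/4 --
  PU: pen up
  LT 45: heading 255 -> 300
  FD 1: (9.707,0.707) -> (10.207,-0.159) [heading=300, move]
  RT 150: heading 300 -> 150
  -- iteration 3/4 --
  PU: pen up
  LT 45: heading 150 -> 195
  FD 1: (10.207,-0.159) -> (9.241,-0.418) [heading=195, move]
  RT 150: heading 195 -> 45
  -- iteration 4/4 --
  PU: pen up
  LT 45: heading 45 -> 90
  FD 1: (9.241,-0.418) -> (9.241,0.582) [heading=90, move]
  RT 150: heading 90 -> 300
]
RT 90: heading 300 -> 210
RT 135: heading 210 -> 75
LT 90: heading 75 -> 165
Final: pos=(9.241,0.582), heading=165, 2 segment(s) drawn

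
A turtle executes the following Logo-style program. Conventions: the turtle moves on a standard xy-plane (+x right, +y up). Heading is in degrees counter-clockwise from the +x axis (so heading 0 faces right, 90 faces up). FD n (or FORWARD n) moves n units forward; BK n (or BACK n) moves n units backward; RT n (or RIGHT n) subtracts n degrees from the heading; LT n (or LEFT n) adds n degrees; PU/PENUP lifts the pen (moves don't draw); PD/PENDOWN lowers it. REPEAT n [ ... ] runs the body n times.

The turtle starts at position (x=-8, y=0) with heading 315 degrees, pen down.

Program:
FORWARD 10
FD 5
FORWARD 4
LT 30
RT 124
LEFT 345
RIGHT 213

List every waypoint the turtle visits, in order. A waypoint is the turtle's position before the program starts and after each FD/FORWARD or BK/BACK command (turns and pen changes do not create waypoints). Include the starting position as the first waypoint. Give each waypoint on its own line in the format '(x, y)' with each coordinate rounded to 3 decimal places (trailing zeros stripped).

Executing turtle program step by step:
Start: pos=(-8,0), heading=315, pen down
FD 10: (-8,0) -> (-0.929,-7.071) [heading=315, draw]
FD 5: (-0.929,-7.071) -> (2.607,-10.607) [heading=315, draw]
FD 4: (2.607,-10.607) -> (5.435,-13.435) [heading=315, draw]
LT 30: heading 315 -> 345
RT 124: heading 345 -> 221
LT 345: heading 221 -> 206
RT 213: heading 206 -> 353
Final: pos=(5.435,-13.435), heading=353, 3 segment(s) drawn
Waypoints (4 total):
(-8, 0)
(-0.929, -7.071)
(2.607, -10.607)
(5.435, -13.435)

Answer: (-8, 0)
(-0.929, -7.071)
(2.607, -10.607)
(5.435, -13.435)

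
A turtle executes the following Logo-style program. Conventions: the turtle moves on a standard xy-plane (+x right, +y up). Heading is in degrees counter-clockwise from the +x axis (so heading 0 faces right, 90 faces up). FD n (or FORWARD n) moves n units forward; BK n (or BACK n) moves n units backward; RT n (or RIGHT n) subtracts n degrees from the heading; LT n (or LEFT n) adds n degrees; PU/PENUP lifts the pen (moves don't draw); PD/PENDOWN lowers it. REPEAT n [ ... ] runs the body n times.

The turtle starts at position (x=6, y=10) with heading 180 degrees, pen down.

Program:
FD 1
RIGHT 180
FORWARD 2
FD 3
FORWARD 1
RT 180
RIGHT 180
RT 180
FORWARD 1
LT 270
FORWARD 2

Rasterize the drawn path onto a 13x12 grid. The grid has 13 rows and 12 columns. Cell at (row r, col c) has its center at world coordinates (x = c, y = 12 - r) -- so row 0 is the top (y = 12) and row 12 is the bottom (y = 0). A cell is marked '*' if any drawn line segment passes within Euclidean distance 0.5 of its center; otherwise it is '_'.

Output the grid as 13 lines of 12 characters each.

Segment 0: (6,10) -> (5,10)
Segment 1: (5,10) -> (7,10)
Segment 2: (7,10) -> (10,10)
Segment 3: (10,10) -> (11,10)
Segment 4: (11,10) -> (10,10)
Segment 5: (10,10) -> (10,12)

Answer: __________*_
__________*_
_____*******
____________
____________
____________
____________
____________
____________
____________
____________
____________
____________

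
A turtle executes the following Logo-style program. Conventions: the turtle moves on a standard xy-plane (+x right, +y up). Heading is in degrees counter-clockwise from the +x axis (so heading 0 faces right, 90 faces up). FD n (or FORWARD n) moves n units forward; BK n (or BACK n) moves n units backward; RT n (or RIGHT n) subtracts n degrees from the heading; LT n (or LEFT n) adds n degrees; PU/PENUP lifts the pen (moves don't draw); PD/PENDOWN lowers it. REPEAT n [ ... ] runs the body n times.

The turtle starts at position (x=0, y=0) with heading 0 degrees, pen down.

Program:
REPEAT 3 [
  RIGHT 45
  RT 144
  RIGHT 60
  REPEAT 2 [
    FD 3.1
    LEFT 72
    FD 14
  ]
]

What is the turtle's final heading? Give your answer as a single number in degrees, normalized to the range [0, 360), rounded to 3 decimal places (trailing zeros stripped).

Answer: 45

Derivation:
Executing turtle program step by step:
Start: pos=(0,0), heading=0, pen down
REPEAT 3 [
  -- iteration 1/3 --
  RT 45: heading 0 -> 315
  RT 144: heading 315 -> 171
  RT 60: heading 171 -> 111
  REPEAT 2 [
    -- iteration 1/2 --
    FD 3.1: (0,0) -> (-1.111,2.894) [heading=111, draw]
    LT 72: heading 111 -> 183
    FD 14: (-1.111,2.894) -> (-15.092,2.161) [heading=183, draw]
    -- iteration 2/2 --
    FD 3.1: (-15.092,2.161) -> (-18.188,1.999) [heading=183, draw]
    LT 72: heading 183 -> 255
    FD 14: (-18.188,1.999) -> (-21.811,-11.524) [heading=255, draw]
  ]
  -- iteration 2/3 --
  RT 45: heading 255 -> 210
  RT 144: heading 210 -> 66
  RT 60: heading 66 -> 6
  REPEAT 2 [
    -- iteration 1/2 --
    FD 3.1: (-21.811,-11.524) -> (-18.728,-11.2) [heading=6, draw]
    LT 72: heading 6 -> 78
    FD 14: (-18.728,-11.2) -> (-15.817,2.494) [heading=78, draw]
    -- iteration 2/2 --
    FD 3.1: (-15.817,2.494) -> (-15.173,5.527) [heading=78, draw]
    LT 72: heading 78 -> 150
    FD 14: (-15.173,5.527) -> (-27.297,12.527) [heading=150, draw]
  ]
  -- iteration 3/3 --
  RT 45: heading 150 -> 105
  RT 144: heading 105 -> 321
  RT 60: heading 321 -> 261
  REPEAT 2 [
    -- iteration 1/2 --
    FD 3.1: (-27.297,12.527) -> (-27.782,9.465) [heading=261, draw]
    LT 72: heading 261 -> 333
    FD 14: (-27.782,9.465) -> (-15.308,3.109) [heading=333, draw]
    -- iteration 2/2 --
    FD 3.1: (-15.308,3.109) -> (-12.546,1.701) [heading=333, draw]
    LT 72: heading 333 -> 45
    FD 14: (-12.546,1.701) -> (-2.646,11.601) [heading=45, draw]
  ]
]
Final: pos=(-2.646,11.601), heading=45, 12 segment(s) drawn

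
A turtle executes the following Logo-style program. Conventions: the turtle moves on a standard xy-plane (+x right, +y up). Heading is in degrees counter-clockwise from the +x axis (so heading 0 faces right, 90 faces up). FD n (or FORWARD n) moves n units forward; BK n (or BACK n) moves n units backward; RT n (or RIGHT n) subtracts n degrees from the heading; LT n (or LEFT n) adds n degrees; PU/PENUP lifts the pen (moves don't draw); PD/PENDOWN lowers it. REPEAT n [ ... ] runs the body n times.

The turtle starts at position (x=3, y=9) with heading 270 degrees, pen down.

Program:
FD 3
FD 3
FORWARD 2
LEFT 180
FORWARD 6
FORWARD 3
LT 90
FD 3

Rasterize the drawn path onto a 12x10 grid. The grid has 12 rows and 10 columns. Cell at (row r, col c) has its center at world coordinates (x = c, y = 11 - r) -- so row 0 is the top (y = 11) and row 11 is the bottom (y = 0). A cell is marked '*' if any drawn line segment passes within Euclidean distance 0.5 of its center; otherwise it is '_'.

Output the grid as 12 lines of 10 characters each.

Answer: __________
****______
___*______
___*______
___*______
___*______
___*______
___*______
___*______
___*______
___*______
__________

Derivation:
Segment 0: (3,9) -> (3,6)
Segment 1: (3,6) -> (3,3)
Segment 2: (3,3) -> (3,1)
Segment 3: (3,1) -> (3,7)
Segment 4: (3,7) -> (3,10)
Segment 5: (3,10) -> (0,10)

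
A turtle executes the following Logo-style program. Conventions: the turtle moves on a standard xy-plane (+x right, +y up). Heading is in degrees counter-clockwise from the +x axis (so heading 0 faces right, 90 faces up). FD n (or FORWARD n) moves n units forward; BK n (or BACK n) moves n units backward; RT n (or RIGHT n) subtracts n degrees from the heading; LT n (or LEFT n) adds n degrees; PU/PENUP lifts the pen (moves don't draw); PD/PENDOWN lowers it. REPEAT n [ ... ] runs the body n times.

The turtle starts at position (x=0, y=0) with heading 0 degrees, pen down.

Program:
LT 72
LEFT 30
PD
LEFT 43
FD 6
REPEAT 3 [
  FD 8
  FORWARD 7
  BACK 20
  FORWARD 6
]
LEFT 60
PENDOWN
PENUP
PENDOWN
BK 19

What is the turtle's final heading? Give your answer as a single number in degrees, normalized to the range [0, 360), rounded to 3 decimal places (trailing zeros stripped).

Executing turtle program step by step:
Start: pos=(0,0), heading=0, pen down
LT 72: heading 0 -> 72
LT 30: heading 72 -> 102
PD: pen down
LT 43: heading 102 -> 145
FD 6: (0,0) -> (-4.915,3.441) [heading=145, draw]
REPEAT 3 [
  -- iteration 1/3 --
  FD 8: (-4.915,3.441) -> (-11.468,8.03) [heading=145, draw]
  FD 7: (-11.468,8.03) -> (-17.202,12.045) [heading=145, draw]
  BK 20: (-17.202,12.045) -> (-0.819,0.574) [heading=145, draw]
  FD 6: (-0.819,0.574) -> (-5.734,4.015) [heading=145, draw]
  -- iteration 2/3 --
  FD 8: (-5.734,4.015) -> (-12.287,8.604) [heading=145, draw]
  FD 7: (-12.287,8.604) -> (-18.021,12.619) [heading=145, draw]
  BK 20: (-18.021,12.619) -> (-1.638,1.147) [heading=145, draw]
  FD 6: (-1.638,1.147) -> (-6.553,4.589) [heading=145, draw]
  -- iteration 3/3 --
  FD 8: (-6.553,4.589) -> (-13.106,9.177) [heading=145, draw]
  FD 7: (-13.106,9.177) -> (-18.84,13.192) [heading=145, draw]
  BK 20: (-18.84,13.192) -> (-2.457,1.721) [heading=145, draw]
  FD 6: (-2.457,1.721) -> (-7.372,5.162) [heading=145, draw]
]
LT 60: heading 145 -> 205
PD: pen down
PU: pen up
PD: pen down
BK 19: (-7.372,5.162) -> (9.847,13.192) [heading=205, draw]
Final: pos=(9.847,13.192), heading=205, 14 segment(s) drawn

Answer: 205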